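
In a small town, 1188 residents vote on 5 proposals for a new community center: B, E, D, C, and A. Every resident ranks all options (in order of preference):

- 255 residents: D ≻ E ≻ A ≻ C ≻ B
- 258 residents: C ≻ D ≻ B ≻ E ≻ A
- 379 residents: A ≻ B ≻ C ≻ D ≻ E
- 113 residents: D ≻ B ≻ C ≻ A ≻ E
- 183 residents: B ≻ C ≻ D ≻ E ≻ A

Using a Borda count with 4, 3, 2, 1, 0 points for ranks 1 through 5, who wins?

D

B: 255·0 + 258·2 + 379·3 + 113·3 + 183·4 = 2724
E: 255·3 + 258·1 + 379·0 + 113·0 + 183·1 = 1206
D: 255·4 + 258·3 + 379·1 + 113·4 + 183·2 = 2991
C: 255·1 + 258·4 + 379·2 + 113·2 + 183·3 = 2820
A: 255·2 + 258·0 + 379·4 + 113·1 + 183·0 = 2139
D has the highest Borda score (2991).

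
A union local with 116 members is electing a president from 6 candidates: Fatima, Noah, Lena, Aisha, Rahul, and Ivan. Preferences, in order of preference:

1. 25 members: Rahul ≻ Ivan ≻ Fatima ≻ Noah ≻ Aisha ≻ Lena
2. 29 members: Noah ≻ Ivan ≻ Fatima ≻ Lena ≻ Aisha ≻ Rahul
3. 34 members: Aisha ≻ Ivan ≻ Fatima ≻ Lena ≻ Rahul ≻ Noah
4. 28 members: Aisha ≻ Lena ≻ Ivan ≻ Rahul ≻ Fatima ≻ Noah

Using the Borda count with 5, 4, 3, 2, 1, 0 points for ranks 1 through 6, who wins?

Fatima: 25·3 + 29·3 + 34·3 + 28·1 = 292
Noah: 25·2 + 29·5 + 34·0 + 28·0 = 195
Lena: 25·0 + 29·2 + 34·2 + 28·4 = 238
Aisha: 25·1 + 29·1 + 34·5 + 28·5 = 364
Rahul: 25·5 + 29·0 + 34·1 + 28·2 = 215
Ivan: 25·4 + 29·4 + 34·4 + 28·3 = 436
Ivan has the highest Borda score (436).

Ivan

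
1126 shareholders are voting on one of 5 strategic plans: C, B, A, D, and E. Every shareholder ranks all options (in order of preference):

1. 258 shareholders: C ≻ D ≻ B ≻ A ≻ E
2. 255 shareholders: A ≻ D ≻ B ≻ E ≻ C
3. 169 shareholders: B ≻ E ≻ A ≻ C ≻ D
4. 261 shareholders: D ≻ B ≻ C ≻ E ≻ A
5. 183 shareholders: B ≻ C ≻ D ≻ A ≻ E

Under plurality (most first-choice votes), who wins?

First-place votes: C 258, B 352, A 255, D 261, E 0.
B has the most first-place votes.

B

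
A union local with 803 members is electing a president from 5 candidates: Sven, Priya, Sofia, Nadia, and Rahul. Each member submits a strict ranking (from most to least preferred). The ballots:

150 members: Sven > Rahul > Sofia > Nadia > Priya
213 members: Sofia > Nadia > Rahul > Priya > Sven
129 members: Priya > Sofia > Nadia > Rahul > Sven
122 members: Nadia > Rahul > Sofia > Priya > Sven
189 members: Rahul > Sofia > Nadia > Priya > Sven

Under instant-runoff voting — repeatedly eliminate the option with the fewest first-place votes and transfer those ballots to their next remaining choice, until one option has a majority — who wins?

Rahul

Round 1: Sven 150, Priya 129, Sofia 213, Nadia 122, Rahul 189. Eliminate Nadia.
Round 2: Sven 150, Priya 129, Sofia 213, Rahul 311. Eliminate Priya.
Round 3: Sven 150, Sofia 342, Rahul 311. Eliminate Sven.
Round 4: Sofia 342, Rahul 461. Rahul has a majority.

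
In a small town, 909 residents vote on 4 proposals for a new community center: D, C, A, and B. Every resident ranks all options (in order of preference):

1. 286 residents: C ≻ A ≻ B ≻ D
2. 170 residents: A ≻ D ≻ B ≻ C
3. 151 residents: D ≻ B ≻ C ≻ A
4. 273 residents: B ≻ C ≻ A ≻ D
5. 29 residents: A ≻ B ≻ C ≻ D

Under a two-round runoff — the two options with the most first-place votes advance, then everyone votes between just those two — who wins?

B

Round 1 first-place votes: D 151, C 286, A 199, B 273.
C and B advance.
Runoff: C is preferred to B by 286 voters; B by 623.
B wins the runoff.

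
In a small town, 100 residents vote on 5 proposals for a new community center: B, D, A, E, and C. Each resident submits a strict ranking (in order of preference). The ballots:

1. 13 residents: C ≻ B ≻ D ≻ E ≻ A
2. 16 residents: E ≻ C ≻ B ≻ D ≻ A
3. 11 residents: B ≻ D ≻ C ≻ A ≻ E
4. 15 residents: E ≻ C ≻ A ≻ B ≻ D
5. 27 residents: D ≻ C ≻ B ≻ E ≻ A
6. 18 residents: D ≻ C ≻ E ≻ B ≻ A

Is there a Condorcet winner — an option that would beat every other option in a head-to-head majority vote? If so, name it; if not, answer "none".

Checking pairwise contests:
C beats B 89–11.
B beats D 55–45.
B beats A 85–15.
B beats E 51–49.
D beats C 56–44.
Every option loses at least one head-to-head, so there is no Condorcet winner.

none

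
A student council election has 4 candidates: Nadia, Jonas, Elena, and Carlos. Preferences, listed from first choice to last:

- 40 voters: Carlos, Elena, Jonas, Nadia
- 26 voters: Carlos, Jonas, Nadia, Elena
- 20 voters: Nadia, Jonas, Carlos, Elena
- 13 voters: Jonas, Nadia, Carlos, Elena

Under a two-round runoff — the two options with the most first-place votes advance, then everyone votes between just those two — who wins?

Carlos

Round 1 first-place votes: Nadia 20, Jonas 13, Elena 0, Carlos 66.
Carlos and Nadia advance.
Runoff: Carlos is preferred to Nadia by 66 voters; Nadia by 33.
Carlos wins the runoff.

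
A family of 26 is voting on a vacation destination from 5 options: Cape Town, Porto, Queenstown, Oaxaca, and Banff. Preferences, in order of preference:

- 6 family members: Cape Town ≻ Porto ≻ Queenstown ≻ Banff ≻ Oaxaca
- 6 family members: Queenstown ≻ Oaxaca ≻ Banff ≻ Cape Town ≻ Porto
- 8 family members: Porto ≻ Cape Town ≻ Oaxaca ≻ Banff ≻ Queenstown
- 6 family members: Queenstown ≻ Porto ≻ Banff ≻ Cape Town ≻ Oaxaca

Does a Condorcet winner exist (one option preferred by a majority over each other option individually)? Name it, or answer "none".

Porto vs Cape Town: 14–12 for Porto.
Porto vs Queenstown: 14–12 for Porto.
Porto vs Oaxaca: 20–6 for Porto.
Porto vs Banff: 20–6 for Porto.
Porto beats every other option head-to-head.

Porto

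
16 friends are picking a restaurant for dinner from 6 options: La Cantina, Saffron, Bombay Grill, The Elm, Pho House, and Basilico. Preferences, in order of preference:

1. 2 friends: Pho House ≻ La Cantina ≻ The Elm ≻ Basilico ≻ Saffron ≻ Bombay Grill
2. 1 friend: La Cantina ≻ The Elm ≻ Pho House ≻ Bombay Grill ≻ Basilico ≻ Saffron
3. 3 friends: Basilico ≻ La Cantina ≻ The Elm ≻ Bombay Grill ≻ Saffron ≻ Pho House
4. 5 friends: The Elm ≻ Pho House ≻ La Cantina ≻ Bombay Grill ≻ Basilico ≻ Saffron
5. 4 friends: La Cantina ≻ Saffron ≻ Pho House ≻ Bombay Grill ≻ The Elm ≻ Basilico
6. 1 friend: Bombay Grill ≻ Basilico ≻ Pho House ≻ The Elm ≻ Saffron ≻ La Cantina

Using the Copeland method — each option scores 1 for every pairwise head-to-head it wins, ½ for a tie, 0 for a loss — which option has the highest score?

La Cantina: beats Saffron, Bombay Grill, The Elm, and Basilico; ties Pho House → score 4.5.
Saffron: loses to La Cantina, Bombay Grill, The Elm, Pho House, and Basilico → score 0.
Bombay Grill: beats Saffron and Basilico; loses to La Cantina, The Elm, and Pho House → score 2.
The Elm: beats Saffron, Bombay Grill, Pho House, and Basilico; loses to La Cantina → score 4.
Pho House: beats Saffron, Bombay Grill, and Basilico; ties La Cantina; loses to The Elm → score 3.5.
Basilico: beats Saffron; loses to La Cantina, Bombay Grill, The Elm, and Pho House → score 1.
La Cantina has the best pairwise record.

La Cantina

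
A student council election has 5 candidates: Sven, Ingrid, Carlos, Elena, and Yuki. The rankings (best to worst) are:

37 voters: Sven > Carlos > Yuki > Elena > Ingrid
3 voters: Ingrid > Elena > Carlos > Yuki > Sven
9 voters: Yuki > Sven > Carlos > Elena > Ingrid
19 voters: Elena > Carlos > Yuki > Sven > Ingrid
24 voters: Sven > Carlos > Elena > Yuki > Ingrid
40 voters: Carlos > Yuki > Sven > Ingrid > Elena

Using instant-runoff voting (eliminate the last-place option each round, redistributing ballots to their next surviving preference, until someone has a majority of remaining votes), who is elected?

Round 1: Sven 61, Ingrid 3, Carlos 40, Elena 19, Yuki 9. Eliminate Ingrid.
Round 2: Sven 61, Carlos 40, Elena 22, Yuki 9. Eliminate Yuki.
Round 3: Sven 70, Carlos 40, Elena 22. Sven has a majority.

Sven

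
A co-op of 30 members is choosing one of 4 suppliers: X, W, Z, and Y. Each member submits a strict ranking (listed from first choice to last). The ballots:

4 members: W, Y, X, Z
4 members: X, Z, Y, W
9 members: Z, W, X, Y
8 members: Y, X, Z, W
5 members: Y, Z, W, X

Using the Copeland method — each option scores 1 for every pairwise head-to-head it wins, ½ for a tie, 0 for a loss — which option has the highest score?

Y

X: beats Z; loses to W and Y → score 1.
W: beats X; loses to Z and Y → score 1.
Z: beats W; loses to X and Y → score 1.
Y: beats X, W, and Z → score 3.
Y has the best pairwise record.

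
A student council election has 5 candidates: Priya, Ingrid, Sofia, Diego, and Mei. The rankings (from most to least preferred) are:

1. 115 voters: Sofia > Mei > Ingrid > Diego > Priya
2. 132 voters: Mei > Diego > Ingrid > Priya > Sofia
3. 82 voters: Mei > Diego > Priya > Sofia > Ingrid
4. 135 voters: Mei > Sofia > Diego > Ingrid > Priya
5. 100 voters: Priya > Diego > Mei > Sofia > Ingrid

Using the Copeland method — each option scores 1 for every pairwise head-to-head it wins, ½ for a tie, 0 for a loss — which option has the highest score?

Mei

Priya: beats Sofia; loses to Ingrid, Diego, and Mei → score 1.
Ingrid: beats Priya; loses to Sofia, Diego, and Mei → score 1.
Sofia: beats Ingrid; loses to Priya, Diego, and Mei → score 1.
Diego: beats Priya, Ingrid, and Sofia; loses to Mei → score 3.
Mei: beats Priya, Ingrid, Sofia, and Diego → score 4.
Mei has the best pairwise record.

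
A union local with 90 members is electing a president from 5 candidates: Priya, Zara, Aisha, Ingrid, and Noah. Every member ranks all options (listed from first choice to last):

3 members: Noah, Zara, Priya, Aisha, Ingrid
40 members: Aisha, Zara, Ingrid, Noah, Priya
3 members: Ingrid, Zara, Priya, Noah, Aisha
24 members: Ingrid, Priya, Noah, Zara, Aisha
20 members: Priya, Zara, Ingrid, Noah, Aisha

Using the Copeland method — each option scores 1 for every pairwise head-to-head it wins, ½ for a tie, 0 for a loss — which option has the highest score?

Zara

Priya: beats Aisha and Noah; loses to Zara and Ingrid → score 2.
Zara: beats Priya, Aisha, Ingrid, and Noah → score 4.
Aisha: loses to Priya, Zara, Ingrid, and Noah → score 0.
Ingrid: beats Priya, Aisha, and Noah; loses to Zara → score 3.
Noah: beats Aisha; loses to Priya, Zara, and Ingrid → score 1.
Zara has the best pairwise record.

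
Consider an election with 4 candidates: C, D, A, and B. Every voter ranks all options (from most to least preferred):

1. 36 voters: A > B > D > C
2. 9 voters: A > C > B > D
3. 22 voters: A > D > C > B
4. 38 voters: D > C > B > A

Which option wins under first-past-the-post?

A

First-place votes: C 0, D 38, A 67, B 0.
A has the most first-place votes.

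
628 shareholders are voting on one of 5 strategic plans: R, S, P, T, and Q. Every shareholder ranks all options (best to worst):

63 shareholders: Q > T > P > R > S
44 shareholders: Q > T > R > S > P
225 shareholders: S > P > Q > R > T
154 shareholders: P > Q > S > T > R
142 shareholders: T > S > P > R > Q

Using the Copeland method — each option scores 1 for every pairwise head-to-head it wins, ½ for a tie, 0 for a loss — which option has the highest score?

S

R: loses to S, P, T, and Q → score 0.
S: beats R, P, T, and Q → score 4.
P: beats R, T, and Q; loses to S → score 3.
T: beats R; loses to S, P, and Q → score 1.
Q: beats R and T; loses to S and P → score 2.
S has the best pairwise record.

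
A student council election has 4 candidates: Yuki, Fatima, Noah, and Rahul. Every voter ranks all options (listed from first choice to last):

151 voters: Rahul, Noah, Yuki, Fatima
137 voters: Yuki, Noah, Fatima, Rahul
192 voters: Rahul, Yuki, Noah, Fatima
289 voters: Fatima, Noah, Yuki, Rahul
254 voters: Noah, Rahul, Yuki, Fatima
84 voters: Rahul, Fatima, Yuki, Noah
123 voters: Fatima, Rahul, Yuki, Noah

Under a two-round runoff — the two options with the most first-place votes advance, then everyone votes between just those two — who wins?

Round 1 first-place votes: Yuki 137, Fatima 412, Noah 254, Rahul 427.
Rahul and Fatima advance.
Runoff: Rahul is preferred to Fatima by 681 voters; Fatima by 549.
Rahul wins the runoff.

Rahul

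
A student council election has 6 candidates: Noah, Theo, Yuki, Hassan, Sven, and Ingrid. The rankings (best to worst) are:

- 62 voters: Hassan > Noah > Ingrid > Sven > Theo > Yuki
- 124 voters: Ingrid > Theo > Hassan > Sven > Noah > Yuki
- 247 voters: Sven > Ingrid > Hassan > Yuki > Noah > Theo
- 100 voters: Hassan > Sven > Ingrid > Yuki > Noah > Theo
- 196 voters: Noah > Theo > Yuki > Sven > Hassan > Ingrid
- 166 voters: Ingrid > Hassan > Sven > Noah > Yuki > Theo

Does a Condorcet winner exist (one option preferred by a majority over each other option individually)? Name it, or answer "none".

none

Checking pairwise contests:
Hassan beats Noah 699–196.
Noah beats Theo 771–124.
Noah beats Yuki 548–347.
Ingrid beats Hassan 537–358.
Hassan beats Sven 452–443.
Sven beats Ingrid 543–352.
Every option loses at least one head-to-head, so there is no Condorcet winner.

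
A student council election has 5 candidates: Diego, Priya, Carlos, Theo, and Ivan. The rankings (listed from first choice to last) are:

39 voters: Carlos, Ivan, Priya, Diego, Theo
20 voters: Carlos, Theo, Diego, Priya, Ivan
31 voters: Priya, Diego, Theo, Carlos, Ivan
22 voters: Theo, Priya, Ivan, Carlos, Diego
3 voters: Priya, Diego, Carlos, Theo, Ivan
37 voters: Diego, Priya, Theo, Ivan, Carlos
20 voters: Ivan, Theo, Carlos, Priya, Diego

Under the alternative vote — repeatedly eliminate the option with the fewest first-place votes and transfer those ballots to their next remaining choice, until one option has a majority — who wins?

Carlos

Round 1: Diego 37, Priya 34, Carlos 59, Theo 22, Ivan 20. Eliminate Ivan.
Round 2: Diego 37, Priya 34, Carlos 59, Theo 42. Eliminate Priya.
Round 3: Diego 71, Carlos 59, Theo 42. Eliminate Theo.
Round 4: Diego 71, Carlos 101. Carlos has a majority.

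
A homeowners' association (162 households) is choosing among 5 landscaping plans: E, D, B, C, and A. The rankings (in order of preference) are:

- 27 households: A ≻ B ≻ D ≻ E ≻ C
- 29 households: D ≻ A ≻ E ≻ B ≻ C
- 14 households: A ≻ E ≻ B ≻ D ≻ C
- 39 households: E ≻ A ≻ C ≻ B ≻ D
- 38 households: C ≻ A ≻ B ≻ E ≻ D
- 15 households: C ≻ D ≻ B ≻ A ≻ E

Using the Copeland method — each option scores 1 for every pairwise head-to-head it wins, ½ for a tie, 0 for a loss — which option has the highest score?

E: beats D, B, and C; loses to A → score 3.
D: loses to E, B, C, and A → score 0.
B: beats D; loses to E, C, and A → score 1.
C: beats D and B; loses to E and A → score 2.
A: beats E, D, B, and C → score 4.
A has the best pairwise record.

A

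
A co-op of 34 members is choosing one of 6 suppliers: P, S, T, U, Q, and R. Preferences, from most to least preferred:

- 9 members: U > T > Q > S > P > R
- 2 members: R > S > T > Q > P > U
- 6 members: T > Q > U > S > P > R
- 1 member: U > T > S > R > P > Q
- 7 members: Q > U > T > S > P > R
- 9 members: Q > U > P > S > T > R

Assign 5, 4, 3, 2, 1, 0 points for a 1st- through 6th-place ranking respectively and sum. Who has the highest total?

Q

P: 9·1 + 2·1 + 6·1 + 1·1 + 7·1 + 9·3 = 52
S: 9·2 + 2·4 + 6·2 + 1·3 + 7·2 + 9·2 = 73
T: 9·4 + 2·3 + 6·5 + 1·4 + 7·3 + 9·1 = 106
U: 9·5 + 2·0 + 6·3 + 1·5 + 7·4 + 9·4 = 132
Q: 9·3 + 2·2 + 6·4 + 1·0 + 7·5 + 9·5 = 135
R: 9·0 + 2·5 + 6·0 + 1·2 + 7·0 + 9·0 = 12
Q has the highest Borda score (135).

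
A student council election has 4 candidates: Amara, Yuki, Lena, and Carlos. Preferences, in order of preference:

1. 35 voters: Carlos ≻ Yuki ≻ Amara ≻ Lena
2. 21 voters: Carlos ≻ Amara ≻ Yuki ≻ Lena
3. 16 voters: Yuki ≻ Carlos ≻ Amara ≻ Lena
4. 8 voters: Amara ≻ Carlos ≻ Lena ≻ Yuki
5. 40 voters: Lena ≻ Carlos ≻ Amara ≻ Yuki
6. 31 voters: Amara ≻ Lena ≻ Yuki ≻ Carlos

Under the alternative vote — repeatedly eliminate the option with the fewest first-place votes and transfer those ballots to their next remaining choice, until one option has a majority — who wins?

Round 1: Amara 39, Yuki 16, Lena 40, Carlos 56. Eliminate Yuki.
Round 2: Amara 39, Lena 40, Carlos 72. Eliminate Amara.
Round 3: Lena 71, Carlos 80. Carlos has a majority.

Carlos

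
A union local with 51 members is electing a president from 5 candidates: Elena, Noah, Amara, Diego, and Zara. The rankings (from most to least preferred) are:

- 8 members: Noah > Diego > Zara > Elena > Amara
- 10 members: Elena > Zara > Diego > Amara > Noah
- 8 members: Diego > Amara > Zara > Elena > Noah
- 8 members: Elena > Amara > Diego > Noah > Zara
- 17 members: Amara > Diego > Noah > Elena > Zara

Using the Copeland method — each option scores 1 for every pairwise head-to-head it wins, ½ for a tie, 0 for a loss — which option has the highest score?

Elena: beats Noah, Amara, and Zara; loses to Diego → score 3.
Noah: beats Zara; loses to Elena, Amara, and Diego → score 1.
Amara: beats Noah and Zara; loses to Elena and Diego → score 2.
Diego: beats Elena, Noah, Amara, and Zara → score 4.
Zara: loses to Elena, Noah, Amara, and Diego → score 0.
Diego has the best pairwise record.

Diego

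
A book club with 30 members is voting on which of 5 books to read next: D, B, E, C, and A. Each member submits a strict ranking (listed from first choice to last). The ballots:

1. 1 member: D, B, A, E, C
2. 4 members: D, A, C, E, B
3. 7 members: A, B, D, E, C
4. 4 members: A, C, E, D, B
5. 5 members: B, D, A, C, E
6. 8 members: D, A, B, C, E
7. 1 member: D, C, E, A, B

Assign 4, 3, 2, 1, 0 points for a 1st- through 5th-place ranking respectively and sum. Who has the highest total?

D: 1·4 + 4·4 + 7·2 + 4·1 + 5·3 + 8·4 + 1·4 = 89
B: 1·3 + 4·0 + 7·3 + 4·0 + 5·4 + 8·2 + 1·0 = 60
E: 1·1 + 4·1 + 7·1 + 4·2 + 5·0 + 8·0 + 1·2 = 22
C: 1·0 + 4·2 + 7·0 + 4·3 + 5·1 + 8·1 + 1·3 = 36
A: 1·2 + 4·3 + 7·4 + 4·4 + 5·2 + 8·3 + 1·1 = 93
A has the highest Borda score (93).

A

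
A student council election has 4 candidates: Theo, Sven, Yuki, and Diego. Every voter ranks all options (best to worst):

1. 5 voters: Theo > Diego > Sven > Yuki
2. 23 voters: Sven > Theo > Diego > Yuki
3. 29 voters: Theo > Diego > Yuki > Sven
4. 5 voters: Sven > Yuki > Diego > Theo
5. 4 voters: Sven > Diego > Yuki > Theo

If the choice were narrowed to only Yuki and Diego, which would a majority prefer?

Diego

Voters preferring Yuki to Diego: 5; preferring Diego to Yuki: 61.
Diego wins the head-to-head.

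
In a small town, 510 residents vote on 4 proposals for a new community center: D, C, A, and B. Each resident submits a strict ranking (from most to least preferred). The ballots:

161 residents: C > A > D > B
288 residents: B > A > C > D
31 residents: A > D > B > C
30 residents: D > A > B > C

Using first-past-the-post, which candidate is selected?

First-place votes: D 30, C 161, A 31, B 288.
B has the most first-place votes.

B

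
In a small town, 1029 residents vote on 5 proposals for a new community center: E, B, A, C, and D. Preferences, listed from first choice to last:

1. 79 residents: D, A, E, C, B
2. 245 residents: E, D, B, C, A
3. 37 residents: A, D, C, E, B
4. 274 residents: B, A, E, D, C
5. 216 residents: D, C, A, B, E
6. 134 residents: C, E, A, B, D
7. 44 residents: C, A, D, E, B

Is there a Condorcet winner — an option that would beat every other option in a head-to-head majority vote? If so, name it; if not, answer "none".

none

Checking pairwise contests:
A beats E 650–379.
E beats B 539–490.
B beats A 519–510.
E beats C 598–431.
E beats D 653–376.
Every option loses at least one head-to-head, so there is no Condorcet winner.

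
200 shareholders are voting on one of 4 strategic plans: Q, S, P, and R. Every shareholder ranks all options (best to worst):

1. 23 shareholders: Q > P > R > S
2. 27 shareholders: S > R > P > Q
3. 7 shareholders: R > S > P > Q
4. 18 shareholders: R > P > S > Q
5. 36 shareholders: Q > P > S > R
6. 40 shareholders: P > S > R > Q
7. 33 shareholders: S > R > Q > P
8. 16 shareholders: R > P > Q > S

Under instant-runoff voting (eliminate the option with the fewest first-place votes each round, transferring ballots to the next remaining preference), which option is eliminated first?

Round 1: Q 59, S 60, P 40, R 41. Eliminate P.

P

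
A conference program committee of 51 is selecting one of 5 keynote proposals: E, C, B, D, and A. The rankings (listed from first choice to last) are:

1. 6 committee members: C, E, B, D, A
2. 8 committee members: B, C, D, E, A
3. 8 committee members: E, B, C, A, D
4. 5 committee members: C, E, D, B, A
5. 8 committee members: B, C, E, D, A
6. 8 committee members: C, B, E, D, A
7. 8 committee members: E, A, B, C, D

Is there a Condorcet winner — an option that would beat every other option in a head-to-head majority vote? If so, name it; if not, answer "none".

none

Checking pairwise contests:
C beats E 35–16.
B beats C 32–19.
E beats B 27–24.
E beats D 43–8.
E beats A 51–0.
Every option loses at least one head-to-head, so there is no Condorcet winner.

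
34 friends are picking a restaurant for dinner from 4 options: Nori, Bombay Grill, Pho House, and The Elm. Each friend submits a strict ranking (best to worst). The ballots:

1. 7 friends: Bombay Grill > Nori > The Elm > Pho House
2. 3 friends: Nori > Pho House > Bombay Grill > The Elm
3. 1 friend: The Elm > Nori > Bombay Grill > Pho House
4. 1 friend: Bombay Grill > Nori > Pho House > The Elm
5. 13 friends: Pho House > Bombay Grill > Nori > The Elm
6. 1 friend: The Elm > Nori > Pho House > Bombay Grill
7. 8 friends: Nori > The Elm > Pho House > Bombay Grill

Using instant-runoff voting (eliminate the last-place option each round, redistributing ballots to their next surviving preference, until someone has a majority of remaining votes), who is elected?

Round 1: Nori 11, Bombay Grill 8, Pho House 13, The Elm 2. Eliminate The Elm.
Round 2: Nori 13, Bombay Grill 8, Pho House 13. Eliminate Bombay Grill.
Round 3: Nori 21, Pho House 13. Nori has a majority.

Nori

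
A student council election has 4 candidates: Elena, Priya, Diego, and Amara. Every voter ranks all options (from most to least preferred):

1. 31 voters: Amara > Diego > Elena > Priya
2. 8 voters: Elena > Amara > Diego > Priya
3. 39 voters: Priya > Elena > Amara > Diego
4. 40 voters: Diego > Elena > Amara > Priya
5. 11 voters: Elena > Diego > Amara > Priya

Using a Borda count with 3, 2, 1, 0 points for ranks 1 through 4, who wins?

Elena

Elena: 31·1 + 8·3 + 39·2 + 40·2 + 11·3 = 246
Priya: 31·0 + 8·0 + 39·3 + 40·0 + 11·0 = 117
Diego: 31·2 + 8·1 + 39·0 + 40·3 + 11·2 = 212
Amara: 31·3 + 8·2 + 39·1 + 40·1 + 11·1 = 199
Elena has the highest Borda score (246).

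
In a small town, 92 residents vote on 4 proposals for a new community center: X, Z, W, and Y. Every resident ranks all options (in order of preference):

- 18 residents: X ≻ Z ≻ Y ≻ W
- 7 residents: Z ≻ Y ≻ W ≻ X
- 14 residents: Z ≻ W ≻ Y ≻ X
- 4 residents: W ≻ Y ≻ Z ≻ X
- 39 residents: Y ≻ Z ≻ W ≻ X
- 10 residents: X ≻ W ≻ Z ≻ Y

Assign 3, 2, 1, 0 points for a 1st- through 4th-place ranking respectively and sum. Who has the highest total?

Z

X: 18·3 + 7·0 + 14·0 + 4·0 + 39·0 + 10·3 = 84
Z: 18·2 + 7·3 + 14·3 + 4·1 + 39·2 + 10·1 = 191
W: 18·0 + 7·1 + 14·2 + 4·3 + 39·1 + 10·2 = 106
Y: 18·1 + 7·2 + 14·1 + 4·2 + 39·3 + 10·0 = 171
Z has the highest Borda score (191).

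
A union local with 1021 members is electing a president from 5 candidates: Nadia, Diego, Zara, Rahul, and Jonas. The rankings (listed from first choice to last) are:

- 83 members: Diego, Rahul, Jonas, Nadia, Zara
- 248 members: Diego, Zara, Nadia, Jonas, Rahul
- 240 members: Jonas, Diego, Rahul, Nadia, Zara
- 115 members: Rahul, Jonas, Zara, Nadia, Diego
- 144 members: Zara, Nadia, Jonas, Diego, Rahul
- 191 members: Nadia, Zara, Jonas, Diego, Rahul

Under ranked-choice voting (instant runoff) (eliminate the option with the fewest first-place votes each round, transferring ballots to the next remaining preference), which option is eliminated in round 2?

Round 1: Nadia 191, Diego 331, Zara 144, Rahul 115, Jonas 240. Eliminate Rahul.
Round 2: Nadia 191, Diego 331, Zara 144, Jonas 355. Eliminate Zara.

Zara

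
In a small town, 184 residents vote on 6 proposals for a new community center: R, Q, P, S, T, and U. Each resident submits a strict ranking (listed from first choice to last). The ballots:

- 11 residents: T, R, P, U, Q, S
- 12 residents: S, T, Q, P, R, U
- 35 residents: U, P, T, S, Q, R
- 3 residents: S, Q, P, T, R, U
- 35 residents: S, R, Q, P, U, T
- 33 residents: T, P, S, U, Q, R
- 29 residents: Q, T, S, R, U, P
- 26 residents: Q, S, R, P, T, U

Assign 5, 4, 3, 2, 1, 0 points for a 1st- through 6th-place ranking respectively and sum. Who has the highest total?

R: 11·4 + 12·1 + 35·0 + 3·1 + 35·4 + 33·0 + 29·2 + 26·3 = 335
Q: 11·1 + 12·3 + 35·1 + 3·4 + 35·3 + 33·1 + 29·5 + 26·5 = 507
P: 11·3 + 12·2 + 35·4 + 3·3 + 35·2 + 33·4 + 29·0 + 26·2 = 460
S: 11·0 + 12·5 + 35·2 + 3·5 + 35·5 + 33·3 + 29·3 + 26·4 = 610
T: 11·5 + 12·4 + 35·3 + 3·2 + 35·0 + 33·5 + 29·4 + 26·1 = 521
U: 11·2 + 12·0 + 35·5 + 3·0 + 35·1 + 33·2 + 29·1 + 26·0 = 327
S has the highest Borda score (610).

S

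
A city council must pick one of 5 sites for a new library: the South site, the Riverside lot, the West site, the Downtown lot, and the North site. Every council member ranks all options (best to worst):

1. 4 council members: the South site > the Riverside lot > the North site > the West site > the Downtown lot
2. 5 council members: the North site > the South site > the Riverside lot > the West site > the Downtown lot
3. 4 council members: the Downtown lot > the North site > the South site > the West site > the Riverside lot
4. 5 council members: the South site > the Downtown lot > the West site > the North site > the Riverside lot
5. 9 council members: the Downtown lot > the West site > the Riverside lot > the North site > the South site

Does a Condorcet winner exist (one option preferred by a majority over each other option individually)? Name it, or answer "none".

Checking pairwise contests:
the North site beats the South site 18–9.
the South site beats the Riverside lot 18–9.
the South site beats the West site 18–9.
the South site beats the Downtown lot 14–13.
the West site beats the North site 14–13.
Every option loses at least one head-to-head, so there is no Condorcet winner.

none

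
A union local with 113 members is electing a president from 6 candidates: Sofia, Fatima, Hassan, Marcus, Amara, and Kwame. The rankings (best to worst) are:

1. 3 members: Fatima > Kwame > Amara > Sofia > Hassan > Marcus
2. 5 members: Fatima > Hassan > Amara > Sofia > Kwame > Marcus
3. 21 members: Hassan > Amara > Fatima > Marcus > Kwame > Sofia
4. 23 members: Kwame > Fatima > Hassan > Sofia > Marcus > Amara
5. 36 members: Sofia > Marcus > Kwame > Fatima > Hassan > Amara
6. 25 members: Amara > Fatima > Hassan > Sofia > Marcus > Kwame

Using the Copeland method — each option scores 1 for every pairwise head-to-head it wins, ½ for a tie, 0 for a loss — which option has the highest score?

Sofia: beats Marcus, Amara, and Kwame; loses to Fatima and Hassan → score 3.
Fatima: beats Sofia, Hassan, Marcus, and Amara; loses to Kwame → score 4.
Hassan: beats Sofia, Marcus, and Amara; loses to Fatima and Kwame → score 3.
Marcus: beats Amara and Kwame; loses to Sofia, Fatima, and Hassan → score 2.
Amara: loses to Sofia, Fatima, Hassan, Marcus, and Kwame → score 0.
Kwame: beats Fatima, Hassan, and Amara; loses to Sofia and Marcus → score 3.
Fatima has the best pairwise record.

Fatima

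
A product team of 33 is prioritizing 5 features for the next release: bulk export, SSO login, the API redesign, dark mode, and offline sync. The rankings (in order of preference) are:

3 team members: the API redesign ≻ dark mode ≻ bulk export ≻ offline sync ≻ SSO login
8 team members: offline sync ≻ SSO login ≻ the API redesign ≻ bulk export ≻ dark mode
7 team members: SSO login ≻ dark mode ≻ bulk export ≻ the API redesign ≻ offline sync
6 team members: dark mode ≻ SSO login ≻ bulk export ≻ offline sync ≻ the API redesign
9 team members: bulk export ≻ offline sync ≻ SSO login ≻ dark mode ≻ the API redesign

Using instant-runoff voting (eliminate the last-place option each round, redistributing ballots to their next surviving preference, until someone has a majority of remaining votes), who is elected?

bulk export

Round 1: bulk export 9, SSO login 7, the API redesign 3, dark mode 6, offline sync 8. Eliminate the API redesign.
Round 2: bulk export 9, SSO login 7, dark mode 9, offline sync 8. Eliminate SSO login.
Round 3: bulk export 9, dark mode 16, offline sync 8. Eliminate offline sync.
Round 4: bulk export 17, dark mode 16. Bulk export has a majority.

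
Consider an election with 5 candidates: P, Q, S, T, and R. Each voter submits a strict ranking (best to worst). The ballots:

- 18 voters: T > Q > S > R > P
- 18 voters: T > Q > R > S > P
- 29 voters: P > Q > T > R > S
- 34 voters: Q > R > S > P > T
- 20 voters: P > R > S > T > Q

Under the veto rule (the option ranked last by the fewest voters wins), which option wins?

Last-place votes: P 36, Q 20, S 29, T 34, R 0.
R is ranked last by the fewest voters, so R wins.

R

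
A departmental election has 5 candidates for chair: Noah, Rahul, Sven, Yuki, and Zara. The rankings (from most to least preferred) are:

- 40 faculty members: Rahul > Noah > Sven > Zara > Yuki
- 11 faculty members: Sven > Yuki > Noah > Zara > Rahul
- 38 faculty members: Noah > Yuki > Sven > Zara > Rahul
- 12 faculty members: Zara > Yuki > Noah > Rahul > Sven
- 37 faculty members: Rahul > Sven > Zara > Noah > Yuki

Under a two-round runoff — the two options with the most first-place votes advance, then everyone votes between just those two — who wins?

Rahul

Round 1 first-place votes: Noah 38, Rahul 77, Sven 11, Yuki 0, Zara 12.
Rahul and Noah advance.
Runoff: Rahul is preferred to Noah by 77 voters; Noah by 61.
Rahul wins the runoff.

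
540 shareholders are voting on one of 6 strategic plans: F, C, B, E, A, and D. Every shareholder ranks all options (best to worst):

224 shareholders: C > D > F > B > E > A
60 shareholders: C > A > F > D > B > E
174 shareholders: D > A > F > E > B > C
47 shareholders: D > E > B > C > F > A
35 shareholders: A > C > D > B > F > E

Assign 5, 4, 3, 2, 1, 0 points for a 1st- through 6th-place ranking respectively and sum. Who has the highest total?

F: 224·3 + 60·3 + 174·3 + 47·1 + 35·1 = 1456
C: 224·5 + 60·5 + 174·0 + 47·2 + 35·4 = 1654
B: 224·2 + 60·1 + 174·1 + 47·3 + 35·2 = 893
E: 224·1 + 60·0 + 174·2 + 47·4 + 35·0 = 760
A: 224·0 + 60·4 + 174·4 + 47·0 + 35·5 = 1111
D: 224·4 + 60·2 + 174·5 + 47·5 + 35·3 = 2226
D has the highest Borda score (2226).

D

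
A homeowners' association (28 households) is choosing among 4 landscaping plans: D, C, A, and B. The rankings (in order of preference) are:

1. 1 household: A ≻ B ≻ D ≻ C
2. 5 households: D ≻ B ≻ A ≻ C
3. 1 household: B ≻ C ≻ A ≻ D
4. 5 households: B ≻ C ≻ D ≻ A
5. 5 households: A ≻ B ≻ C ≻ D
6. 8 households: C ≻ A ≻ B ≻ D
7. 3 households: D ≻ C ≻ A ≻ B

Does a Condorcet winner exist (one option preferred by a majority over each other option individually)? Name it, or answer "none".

none

Checking pairwise contests:
C beats D 19–9.
B beats C 17–11.
C beats A 17–11.
A beats B 17–11.
Every option loses at least one head-to-head, so there is no Condorcet winner.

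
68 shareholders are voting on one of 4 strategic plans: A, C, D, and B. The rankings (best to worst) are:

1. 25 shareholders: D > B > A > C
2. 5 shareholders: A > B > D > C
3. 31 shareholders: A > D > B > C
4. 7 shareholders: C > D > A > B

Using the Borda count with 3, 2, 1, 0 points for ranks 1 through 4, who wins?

D

A: 25·1 + 5·3 + 31·3 + 7·1 = 140
C: 25·0 + 5·0 + 31·0 + 7·3 = 21
D: 25·3 + 5·1 + 31·2 + 7·2 = 156
B: 25·2 + 5·2 + 31·1 + 7·0 = 91
D has the highest Borda score (156).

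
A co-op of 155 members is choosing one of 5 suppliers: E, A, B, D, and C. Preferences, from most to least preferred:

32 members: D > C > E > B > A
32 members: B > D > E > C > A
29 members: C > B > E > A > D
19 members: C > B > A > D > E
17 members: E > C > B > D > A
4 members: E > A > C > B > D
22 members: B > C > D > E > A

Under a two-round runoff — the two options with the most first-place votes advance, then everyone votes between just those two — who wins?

C

Round 1 first-place votes: E 21, A 0, B 54, D 32, C 48.
B and C advance.
Runoff: B is preferred to C by 54 voters; C by 101.
C wins the runoff.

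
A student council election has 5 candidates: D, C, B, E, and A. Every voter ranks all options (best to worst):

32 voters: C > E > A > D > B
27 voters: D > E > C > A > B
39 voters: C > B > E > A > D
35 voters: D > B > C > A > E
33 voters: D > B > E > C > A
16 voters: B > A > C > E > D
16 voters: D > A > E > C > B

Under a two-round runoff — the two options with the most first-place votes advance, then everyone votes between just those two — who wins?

D

Round 1 first-place votes: D 111, C 71, B 16, E 0, A 0.
D and C advance.
Runoff: D is preferred to C by 111 voters; C by 87.
D wins the runoff.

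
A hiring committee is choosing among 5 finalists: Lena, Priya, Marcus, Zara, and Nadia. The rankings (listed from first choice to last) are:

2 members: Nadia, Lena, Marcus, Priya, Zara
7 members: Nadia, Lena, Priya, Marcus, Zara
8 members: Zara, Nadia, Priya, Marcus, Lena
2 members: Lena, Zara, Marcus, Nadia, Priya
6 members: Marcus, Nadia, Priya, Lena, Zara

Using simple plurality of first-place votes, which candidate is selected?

First-place votes: Lena 2, Priya 0, Marcus 6, Zara 8, Nadia 9.
Nadia has the most first-place votes.

Nadia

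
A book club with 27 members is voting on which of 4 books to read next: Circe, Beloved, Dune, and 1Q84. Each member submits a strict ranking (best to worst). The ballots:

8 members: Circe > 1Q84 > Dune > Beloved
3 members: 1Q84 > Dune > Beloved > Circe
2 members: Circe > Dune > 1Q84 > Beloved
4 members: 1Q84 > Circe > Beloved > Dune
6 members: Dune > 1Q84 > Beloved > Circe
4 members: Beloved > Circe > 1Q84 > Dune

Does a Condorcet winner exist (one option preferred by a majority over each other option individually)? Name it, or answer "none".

Circe vs Beloved: 14–13 for Circe.
Circe vs Dune: 18–9 for Circe.
Circe vs 1Q84: 14–13 for Circe.
Circe beats every other option head-to-head.

Circe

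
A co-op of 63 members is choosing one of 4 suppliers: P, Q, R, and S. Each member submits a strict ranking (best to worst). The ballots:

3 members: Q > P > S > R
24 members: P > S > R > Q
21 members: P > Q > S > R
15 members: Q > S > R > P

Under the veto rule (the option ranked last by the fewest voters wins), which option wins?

S

Last-place votes: P 15, Q 24, R 24, S 0.
S is ranked last by the fewest voters, so S wins.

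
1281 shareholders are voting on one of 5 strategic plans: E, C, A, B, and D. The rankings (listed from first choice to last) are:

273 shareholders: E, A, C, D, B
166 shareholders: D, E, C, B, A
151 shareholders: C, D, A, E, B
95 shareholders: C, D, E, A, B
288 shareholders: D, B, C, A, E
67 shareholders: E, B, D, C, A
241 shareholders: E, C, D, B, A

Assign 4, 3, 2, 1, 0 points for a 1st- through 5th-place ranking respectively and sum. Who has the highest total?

E: 273·4 + 166·3 + 151·1 + 95·2 + 288·0 + 67·4 + 241·4 = 3163
C: 273·2 + 166·2 + 151·4 + 95·4 + 288·2 + 67·1 + 241·3 = 3228
A: 273·3 + 166·0 + 151·2 + 95·1 + 288·1 + 67·0 + 241·0 = 1504
B: 273·0 + 166·1 + 151·0 + 95·0 + 288·3 + 67·3 + 241·1 = 1472
D: 273·1 + 166·4 + 151·3 + 95·3 + 288·4 + 67·2 + 241·2 = 3443
D has the highest Borda score (3443).

D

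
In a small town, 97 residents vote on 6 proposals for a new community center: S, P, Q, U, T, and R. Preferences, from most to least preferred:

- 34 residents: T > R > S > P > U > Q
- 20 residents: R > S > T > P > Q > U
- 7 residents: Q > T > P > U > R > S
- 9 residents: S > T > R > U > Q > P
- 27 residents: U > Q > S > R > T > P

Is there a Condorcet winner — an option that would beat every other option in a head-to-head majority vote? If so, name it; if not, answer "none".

Checking pairwise contests:
R beats S 61–36.
S beats P 90–7.
S beats Q 63–34.
S beats U 63–34.
S beats T 56–41.
T beats R 50–47.
Every option loses at least one head-to-head, so there is no Condorcet winner.

none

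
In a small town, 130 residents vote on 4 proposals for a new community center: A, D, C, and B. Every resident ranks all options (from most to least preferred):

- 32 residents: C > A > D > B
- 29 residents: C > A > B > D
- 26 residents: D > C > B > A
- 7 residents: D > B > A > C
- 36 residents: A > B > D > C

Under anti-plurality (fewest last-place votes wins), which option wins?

A

Last-place votes: A 26, D 29, C 43, B 32.
A is ranked last by the fewest voters, so A wins.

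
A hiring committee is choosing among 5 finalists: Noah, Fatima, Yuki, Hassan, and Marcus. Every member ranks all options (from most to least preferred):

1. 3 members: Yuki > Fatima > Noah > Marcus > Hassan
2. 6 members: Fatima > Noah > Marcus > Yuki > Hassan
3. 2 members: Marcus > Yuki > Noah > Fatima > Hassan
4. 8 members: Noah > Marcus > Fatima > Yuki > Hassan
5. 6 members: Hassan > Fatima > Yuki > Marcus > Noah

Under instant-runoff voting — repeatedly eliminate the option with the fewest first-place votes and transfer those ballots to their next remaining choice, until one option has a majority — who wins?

Fatima

Round 1: Noah 8, Fatima 6, Yuki 3, Hassan 6, Marcus 2. Eliminate Marcus.
Round 2: Noah 8, Fatima 6, Yuki 5, Hassan 6. Eliminate Yuki.
Round 3: Noah 10, Fatima 9, Hassan 6. Eliminate Hassan.
Round 4: Noah 10, Fatima 15. Fatima has a majority.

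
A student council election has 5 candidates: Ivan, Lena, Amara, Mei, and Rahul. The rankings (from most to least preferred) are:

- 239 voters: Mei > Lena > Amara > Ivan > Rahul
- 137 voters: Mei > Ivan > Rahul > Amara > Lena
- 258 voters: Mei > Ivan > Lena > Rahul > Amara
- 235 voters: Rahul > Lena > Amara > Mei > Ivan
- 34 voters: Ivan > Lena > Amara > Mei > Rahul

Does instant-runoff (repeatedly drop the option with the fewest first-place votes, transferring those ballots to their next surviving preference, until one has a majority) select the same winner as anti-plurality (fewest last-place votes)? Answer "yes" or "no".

yes

Instant-runoff — R1 Ivan 34, Lena 0, Amara 0, Mei 634, Rahul 235 (Mei winner). Winner: Mei.
Anti-plurality — last-place votes: Ivan 235, Lena 137, Amara 258, Mei 0, Rahul 273. Winner: Mei.
The two methods agree.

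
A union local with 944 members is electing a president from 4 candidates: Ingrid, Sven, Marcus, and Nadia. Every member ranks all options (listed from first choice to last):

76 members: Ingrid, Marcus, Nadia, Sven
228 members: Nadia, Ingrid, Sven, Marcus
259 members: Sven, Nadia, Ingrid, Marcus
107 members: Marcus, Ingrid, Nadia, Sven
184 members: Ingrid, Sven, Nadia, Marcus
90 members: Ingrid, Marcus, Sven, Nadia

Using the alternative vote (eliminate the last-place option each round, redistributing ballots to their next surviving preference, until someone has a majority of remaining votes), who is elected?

Round 1: Ingrid 350, Sven 259, Marcus 107, Nadia 228. Eliminate Marcus.
Round 2: Ingrid 457, Sven 259, Nadia 228. Eliminate Nadia.
Round 3: Ingrid 685, Sven 259. Ingrid has a majority.

Ingrid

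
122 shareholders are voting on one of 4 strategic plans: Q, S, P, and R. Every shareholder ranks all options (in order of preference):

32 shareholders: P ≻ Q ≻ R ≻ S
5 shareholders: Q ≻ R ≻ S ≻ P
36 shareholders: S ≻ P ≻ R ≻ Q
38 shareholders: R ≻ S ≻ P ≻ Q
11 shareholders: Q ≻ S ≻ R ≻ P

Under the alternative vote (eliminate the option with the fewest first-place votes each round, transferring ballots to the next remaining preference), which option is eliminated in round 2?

Round 1: Q 16, S 36, P 32, R 38. Eliminate Q.
Round 2: S 47, P 32, R 43. Eliminate P.

P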